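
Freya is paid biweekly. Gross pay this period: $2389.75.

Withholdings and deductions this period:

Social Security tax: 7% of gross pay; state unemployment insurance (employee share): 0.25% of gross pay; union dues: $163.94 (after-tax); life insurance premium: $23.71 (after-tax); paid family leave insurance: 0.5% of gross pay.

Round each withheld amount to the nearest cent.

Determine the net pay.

State unemployment insurance (employee share): $2389.75 × 0.0025 = $5.97
Social Security tax: $2389.75 × 0.07 = $167.28
Paid family leave insurance: $2389.75 × 0.005 = $11.95
Union dues: $163.94
Life insurance premium: $23.71
Total deductions = $5.97 + $167.28 + $11.95 + $163.94 + $23.71 = $372.85
Net pay = $2389.75 − $372.85 = $2016.90

$2016.90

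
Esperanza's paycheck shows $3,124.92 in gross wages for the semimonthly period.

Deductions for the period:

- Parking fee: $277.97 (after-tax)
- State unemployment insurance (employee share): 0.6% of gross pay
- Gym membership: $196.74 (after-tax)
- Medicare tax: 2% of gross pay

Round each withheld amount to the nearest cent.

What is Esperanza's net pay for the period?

State unemployment insurance (employee share): $3,124.92 × 0.006 = $18.75
Medicare tax: $3,124.92 × 0.02 = $62.50
Gym membership: $196.74
Parking fee: $277.97
Total deductions = $18.75 + $62.50 + $196.74 + $277.97 = $555.96
Net pay = $3,124.92 − $555.96 = $2,568.96

$2,568.96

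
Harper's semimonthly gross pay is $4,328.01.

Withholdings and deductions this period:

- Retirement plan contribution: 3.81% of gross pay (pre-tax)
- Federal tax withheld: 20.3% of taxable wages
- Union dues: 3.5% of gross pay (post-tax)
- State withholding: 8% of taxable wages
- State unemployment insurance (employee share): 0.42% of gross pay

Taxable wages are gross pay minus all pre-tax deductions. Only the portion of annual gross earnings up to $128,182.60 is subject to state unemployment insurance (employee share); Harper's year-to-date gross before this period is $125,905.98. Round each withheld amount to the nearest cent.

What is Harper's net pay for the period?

$2,823.91

Retirement plan contribution: $4,328.01 × 0.0381 = $164.90
Taxable wages = $4,328.01 − $164.90 = $4,163.11
State withholding: $4,163.11 × 0.08 = $333.05
Federal tax withheld: $4,163.11 × 0.203 = $845.11
State unemployment insurance (employee share): only $128,182.60 − $125,905.98 = $2,276.62 of this check is subject → $2,276.62 × 0.0042 = $9.56
Union dues: $4,328.01 × 0.035 = $151.48
Total deductions = $164.90 + $333.05 + $845.11 + $9.56 + $151.48 = $1,504.10
Net pay = $4,328.01 − $1,504.10 = $2,823.91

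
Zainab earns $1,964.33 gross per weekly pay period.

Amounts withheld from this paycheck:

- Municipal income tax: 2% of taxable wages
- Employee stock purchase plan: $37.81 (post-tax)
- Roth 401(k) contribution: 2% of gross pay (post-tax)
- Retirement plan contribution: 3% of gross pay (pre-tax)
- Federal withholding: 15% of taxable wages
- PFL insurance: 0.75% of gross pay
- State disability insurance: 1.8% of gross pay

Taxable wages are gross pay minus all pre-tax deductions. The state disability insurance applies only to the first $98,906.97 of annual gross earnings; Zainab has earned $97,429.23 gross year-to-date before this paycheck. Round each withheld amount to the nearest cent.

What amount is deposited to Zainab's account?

$1,463.05

Retirement plan contribution: $1,964.33 × 0.03 = $58.93
Taxable wages = $1,964.33 − $58.93 = $1,905.40
Municipal income tax: $1,905.40 × 0.02 = $38.11
Federal withholding: $1,905.40 × 0.15 = $285.81
State disability insurance: only $98,906.97 − $97,429.23 = $1,477.74 of this check is subject → $1,477.74 × 0.018 = $26.60
PFL insurance: $1,964.33 × 0.0075 = $14.73
Employee stock purchase plan: $37.81
Roth 401(k) contribution: $1,964.33 × 0.02 = $39.29
Total deductions = $58.93 + $38.11 + $285.81 + $26.60 + $14.73 + $37.81 + $39.29 = $501.28
Net pay = $1,964.33 − $501.28 = $1,463.05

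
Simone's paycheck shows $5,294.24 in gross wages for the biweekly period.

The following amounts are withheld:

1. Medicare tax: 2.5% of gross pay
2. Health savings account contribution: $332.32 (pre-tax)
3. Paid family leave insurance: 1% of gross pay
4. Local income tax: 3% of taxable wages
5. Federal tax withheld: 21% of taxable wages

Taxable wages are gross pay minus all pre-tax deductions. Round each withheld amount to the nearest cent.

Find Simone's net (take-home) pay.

Health savings account contribution: $332.32
Taxable wages = $5,294.24 − $332.32 = $4,961.92
Local income tax: $4,961.92 × 0.03 = $148.86
Federal tax withheld: $4,961.92 × 0.21 = $1,042.00
Medicare tax: $5,294.24 × 0.025 = $132.36
Paid family leave insurance: $5,294.24 × 0.01 = $52.94
Total deductions = $332.32 + $148.86 + $1,042.00 + $132.36 + $52.94 = $1,708.48
Net pay = $5,294.24 − $1,708.48 = $3,585.76

$3,585.76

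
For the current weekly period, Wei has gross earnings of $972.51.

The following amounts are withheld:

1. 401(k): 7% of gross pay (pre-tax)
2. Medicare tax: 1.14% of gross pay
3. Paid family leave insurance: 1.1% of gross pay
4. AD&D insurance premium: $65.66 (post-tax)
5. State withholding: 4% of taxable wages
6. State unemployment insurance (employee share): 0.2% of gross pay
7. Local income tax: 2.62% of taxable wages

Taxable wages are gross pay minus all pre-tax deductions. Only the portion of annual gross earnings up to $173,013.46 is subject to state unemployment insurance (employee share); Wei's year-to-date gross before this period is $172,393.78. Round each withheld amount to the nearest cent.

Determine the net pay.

401(k): $972.51 × 0.07 = $68.08
Taxable wages = $972.51 − $68.08 = $904.43
Local income tax: $904.43 × 0.0262 = $23.70
State withholding: $904.43 × 0.04 = $36.18
Paid family leave insurance: $972.51 × 0.011 = $10.70
Medicare tax: $972.51 × 0.0114 = $11.09
State unemployment insurance (employee share): only $173,013.46 − $172,393.78 = $619.68 of this check is subject → $619.68 × 0.002 = $1.24
AD&D insurance premium: $65.66
Total deductions = $68.08 + $23.70 + $36.18 + $10.70 + $11.09 + $1.24 + $65.66 = $216.65
Net pay = $972.51 − $216.65 = $755.86

$755.86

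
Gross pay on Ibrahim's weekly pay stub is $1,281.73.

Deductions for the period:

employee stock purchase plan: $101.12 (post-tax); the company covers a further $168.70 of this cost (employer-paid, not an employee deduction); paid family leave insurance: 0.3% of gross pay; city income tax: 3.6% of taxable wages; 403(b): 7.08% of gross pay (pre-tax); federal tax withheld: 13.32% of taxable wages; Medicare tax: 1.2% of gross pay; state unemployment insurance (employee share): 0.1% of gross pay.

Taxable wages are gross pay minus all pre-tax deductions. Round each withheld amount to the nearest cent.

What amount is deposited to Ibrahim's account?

$867.83

403(b): $1,281.73 × 0.0708 = $90.75
Taxable wages = $1,281.73 − $90.75 = $1,190.98
City income tax: $1,190.98 × 0.036 = $42.88
Federal tax withheld: $1,190.98 × 0.1332 = $158.64
Medicare tax: $1,281.73 × 0.012 = $15.38
State unemployment insurance (employee share): $1,281.73 × 0.001 = $1.28
Paid family leave insurance: $1,281.73 × 0.003 = $3.85
Employee stock purchase plan: $101.12
(Employer's $168.70 toward employee stock purchase plan is not withheld from the employee.)
Total deductions = $90.75 + $42.88 + $158.64 + $15.38 + $1.28 + $3.85 + $101.12 = $413.90
Net pay = $1,281.73 − $413.90 = $867.83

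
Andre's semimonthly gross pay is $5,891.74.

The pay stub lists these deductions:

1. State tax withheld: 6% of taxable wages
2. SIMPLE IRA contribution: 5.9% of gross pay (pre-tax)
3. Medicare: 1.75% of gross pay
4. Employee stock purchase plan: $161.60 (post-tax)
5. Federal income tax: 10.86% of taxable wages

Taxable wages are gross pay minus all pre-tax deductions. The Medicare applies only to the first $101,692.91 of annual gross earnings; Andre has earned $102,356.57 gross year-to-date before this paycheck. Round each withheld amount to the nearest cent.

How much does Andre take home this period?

$4,447.79

SIMPLE IRA contribution: $5,891.74 × 0.059 = $347.61
Taxable wages = $5,891.74 − $347.61 = $5,544.13
State tax withheld: $5,544.13 × 0.06 = $332.65
Federal income tax: $5,544.13 × 0.1086 = $602.09
Medicare: annual cap $101,692.91 already reached (YTD $102,356.57), so $0.00
Employee stock purchase plan: $161.60
Total deductions = $347.61 + $332.65 + $602.09 + $0.00 + $161.60 = $1,443.95
Net pay = $5,891.74 − $1,443.95 = $4,447.79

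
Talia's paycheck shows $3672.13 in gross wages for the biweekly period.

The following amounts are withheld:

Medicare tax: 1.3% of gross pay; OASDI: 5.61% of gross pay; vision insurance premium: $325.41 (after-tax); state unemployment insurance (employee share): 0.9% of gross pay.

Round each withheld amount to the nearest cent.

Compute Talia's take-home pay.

$3059.92

Medicare tax: $3672.13 × 0.013 = $47.74
OASDI: $3672.13 × 0.0561 = $206.01
State unemployment insurance (employee share): $3672.13 × 0.009 = $33.05
Vision insurance premium: $325.41
Total deductions = $47.74 + $206.01 + $33.05 + $325.41 = $612.21
Net pay = $3672.13 − $612.21 = $3059.92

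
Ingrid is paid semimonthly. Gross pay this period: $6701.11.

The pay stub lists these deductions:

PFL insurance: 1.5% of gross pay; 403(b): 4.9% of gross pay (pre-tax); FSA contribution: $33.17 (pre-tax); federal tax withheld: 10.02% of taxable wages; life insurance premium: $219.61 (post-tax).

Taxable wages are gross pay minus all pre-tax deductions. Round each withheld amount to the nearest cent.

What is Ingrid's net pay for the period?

403(b): $6701.11 × 0.049 = $328.35
FSA contribution: $33.17
Pre-tax total = $328.35 + $33.17 = $361.52
Taxable wages = $6701.11 − $361.52 = $6339.59
Federal tax withheld: $6339.59 × 0.1002 = $635.23
PFL insurance: $6701.11 × 0.015 = $100.52
Life insurance premium: $219.61
Total deductions = $328.35 + $33.17 + $635.23 + $100.52 + $219.61 = $1316.88
Net pay = $6701.11 − $1316.88 = $5384.23

$5384.23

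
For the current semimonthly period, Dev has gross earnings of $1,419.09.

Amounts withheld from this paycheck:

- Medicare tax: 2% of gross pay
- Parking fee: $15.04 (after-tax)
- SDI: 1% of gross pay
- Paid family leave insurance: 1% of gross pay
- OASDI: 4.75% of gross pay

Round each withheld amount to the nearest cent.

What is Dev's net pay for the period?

Paid family leave insurance: $1,419.09 × 0.01 = $14.19
SDI: $1,419.09 × 0.01 = $14.19
Medicare tax: $1,419.09 × 0.02 = $28.38
OASDI: $1,419.09 × 0.0475 = $67.41
Parking fee: $15.04
Total deductions = $14.19 + $14.19 + $28.38 + $67.41 + $15.04 = $139.21
Net pay = $1,419.09 − $139.21 = $1,279.88

$1,279.88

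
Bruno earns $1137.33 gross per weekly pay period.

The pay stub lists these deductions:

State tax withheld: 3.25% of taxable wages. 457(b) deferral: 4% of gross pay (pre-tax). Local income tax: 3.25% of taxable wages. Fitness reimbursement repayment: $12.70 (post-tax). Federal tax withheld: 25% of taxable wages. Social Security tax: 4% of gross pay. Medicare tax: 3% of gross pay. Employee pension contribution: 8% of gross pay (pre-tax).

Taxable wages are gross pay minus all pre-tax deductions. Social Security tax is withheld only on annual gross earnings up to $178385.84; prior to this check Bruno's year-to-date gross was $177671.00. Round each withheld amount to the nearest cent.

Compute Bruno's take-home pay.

$610.17

457(b) deferral: $1137.33 × 0.04 = $45.49
Employee pension contribution: $1137.33 × 0.08 = $90.99
Pre-tax total = $45.49 + $90.99 = $136.48
Taxable wages = $1137.33 − $136.48 = $1000.85
Local income tax: $1000.85 × 0.0325 = $32.53
State tax withheld: $1000.85 × 0.0325 = $32.53
Federal tax withheld: $1000.85 × 0.25 = $250.21
Social Security tax: only $178385.84 − $177671.00 = $714.84 of this check is subject → $714.84 × 0.04 = $28.59
Medicare tax: $1137.33 × 0.03 = $34.12
Fitness reimbursement repayment: $12.70
Total deductions = $45.49 + $90.99 + $32.53 + $32.53 + $250.21 + $28.59 + $34.12 + $12.70 = $527.16
Net pay = $1137.33 − $527.16 = $610.17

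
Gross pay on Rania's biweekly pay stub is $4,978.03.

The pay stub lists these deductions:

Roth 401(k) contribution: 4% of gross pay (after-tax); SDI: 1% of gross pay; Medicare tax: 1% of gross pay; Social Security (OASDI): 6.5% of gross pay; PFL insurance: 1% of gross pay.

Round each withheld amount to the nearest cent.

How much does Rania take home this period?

$4,306.00

PFL insurance: $4,978.03 × 0.01 = $49.78
Social Security (OASDI): $4,978.03 × 0.065 = $323.57
Medicare tax: $4,978.03 × 0.01 = $49.78
SDI: $4,978.03 × 0.01 = $49.78
Roth 401(k) contribution: $4,978.03 × 0.04 = $199.12
Total deductions = $49.78 + $323.57 + $49.78 + $49.78 + $199.12 = $672.03
Net pay = $4,978.03 − $672.03 = $4,306.00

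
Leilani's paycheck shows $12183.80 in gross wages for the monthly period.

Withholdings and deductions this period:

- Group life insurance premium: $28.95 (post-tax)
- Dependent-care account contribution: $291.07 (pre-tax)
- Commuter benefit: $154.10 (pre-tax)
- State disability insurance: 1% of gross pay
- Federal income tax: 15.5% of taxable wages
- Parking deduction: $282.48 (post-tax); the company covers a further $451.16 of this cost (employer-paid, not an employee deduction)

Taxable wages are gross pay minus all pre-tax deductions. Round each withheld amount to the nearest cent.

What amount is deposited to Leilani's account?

$9485.87

Dependent-care account contribution: $291.07
Commuter benefit: $154.10
Pre-tax total = $291.07 + $154.10 = $445.17
Taxable wages = $12183.80 − $445.17 = $11738.63
Federal income tax: $11738.63 × 0.155 = $1819.49
State disability insurance: $12183.80 × 0.01 = $121.84
Parking deduction: $282.48
Group life insurance premium: $28.95
(Employer's $451.16 toward parking deduction is not withheld from the employee.)
Total deductions = $291.07 + $154.10 + $1819.49 + $121.84 + $282.48 + $28.95 = $2697.93
Net pay = $12183.80 − $2697.93 = $9485.87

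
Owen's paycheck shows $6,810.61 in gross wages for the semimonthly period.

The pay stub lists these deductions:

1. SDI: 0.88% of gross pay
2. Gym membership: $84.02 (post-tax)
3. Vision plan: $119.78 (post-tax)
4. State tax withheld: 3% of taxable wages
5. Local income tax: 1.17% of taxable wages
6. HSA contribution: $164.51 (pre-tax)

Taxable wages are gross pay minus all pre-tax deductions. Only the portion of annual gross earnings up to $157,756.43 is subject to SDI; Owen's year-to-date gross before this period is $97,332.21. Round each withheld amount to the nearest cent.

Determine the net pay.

HSA contribution: $164.51
Taxable wages = $6,810.61 − $164.51 = $6,646.10
State tax withheld: $6,646.10 × 0.03 = $199.38
Local income tax: $6,646.10 × 0.0117 = $77.76
SDI: cap not yet reached, full $6,810.61 is subject → $6,810.61 × 0.0088 = $59.93
Gym membership: $84.02
Vision plan: $119.78
Total deductions = $164.51 + $199.38 + $77.76 + $59.93 + $84.02 + $119.78 = $705.38
Net pay = $6,810.61 − $705.38 = $6,105.23

$6,105.23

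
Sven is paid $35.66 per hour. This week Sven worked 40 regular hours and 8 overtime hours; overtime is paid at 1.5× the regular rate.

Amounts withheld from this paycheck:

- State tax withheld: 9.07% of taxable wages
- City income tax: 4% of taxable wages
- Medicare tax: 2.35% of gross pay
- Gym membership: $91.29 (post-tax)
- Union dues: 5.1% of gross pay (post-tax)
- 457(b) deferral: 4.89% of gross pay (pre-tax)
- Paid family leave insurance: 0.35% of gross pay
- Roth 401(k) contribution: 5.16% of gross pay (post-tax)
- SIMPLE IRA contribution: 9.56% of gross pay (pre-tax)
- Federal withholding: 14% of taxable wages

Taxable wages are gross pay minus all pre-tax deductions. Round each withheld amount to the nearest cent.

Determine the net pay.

$825.34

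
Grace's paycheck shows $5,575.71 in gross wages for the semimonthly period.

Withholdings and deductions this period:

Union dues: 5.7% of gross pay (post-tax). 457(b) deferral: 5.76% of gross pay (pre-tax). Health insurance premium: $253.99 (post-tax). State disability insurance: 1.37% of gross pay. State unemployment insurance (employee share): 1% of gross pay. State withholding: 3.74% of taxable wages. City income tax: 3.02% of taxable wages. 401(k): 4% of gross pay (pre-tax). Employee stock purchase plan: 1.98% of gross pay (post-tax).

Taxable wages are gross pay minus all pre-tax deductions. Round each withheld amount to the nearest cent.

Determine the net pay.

$3,877.03

457(b) deferral: $5,575.71 × 0.0576 = $321.16
401(k): $5,575.71 × 0.04 = $223.03
Pre-tax total = $321.16 + $223.03 = $544.19
Taxable wages = $5,575.71 − $544.19 = $5,031.52
City income tax: $5,031.52 × 0.0302 = $151.95
State withholding: $5,031.52 × 0.0374 = $188.18
State unemployment insurance (employee share): $5,575.71 × 0.01 = $55.76
State disability insurance: $5,575.71 × 0.0137 = $76.39
Employee stock purchase plan: $5,575.71 × 0.0198 = $110.40
Health insurance premium: $253.99
Union dues: $5,575.71 × 0.057 = $317.82
Total deductions = $321.16 + $223.03 + $151.95 + $188.18 + $55.76 + $76.39 + $110.40 + $253.99 + $317.82 = $1,698.68
Net pay = $5,575.71 − $1,698.68 = $3,877.03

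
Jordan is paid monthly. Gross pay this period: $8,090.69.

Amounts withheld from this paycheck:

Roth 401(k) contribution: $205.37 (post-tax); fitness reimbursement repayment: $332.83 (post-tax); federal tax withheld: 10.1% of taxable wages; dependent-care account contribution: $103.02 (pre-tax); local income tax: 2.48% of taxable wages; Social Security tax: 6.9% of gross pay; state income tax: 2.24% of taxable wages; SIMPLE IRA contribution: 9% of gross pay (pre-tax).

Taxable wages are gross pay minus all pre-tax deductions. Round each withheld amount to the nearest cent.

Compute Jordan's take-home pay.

Dependent-care account contribution: $103.02
SIMPLE IRA contribution: $8,090.69 × 0.09 = $728.16
Pre-tax total = $103.02 + $728.16 = $831.18
Taxable wages = $8,090.69 − $831.18 = $7,259.51
Federal tax withheld: $7,259.51 × 0.101 = $733.21
State income tax: $7,259.51 × 0.0224 = $162.61
Local income tax: $7,259.51 × 0.0248 = $180.04
Social Security tax: $8,090.69 × 0.069 = $558.26
Fitness reimbursement repayment: $332.83
Roth 401(k) contribution: $205.37
Total deductions = $103.02 + $728.16 + $733.21 + $162.61 + $180.04 + $558.26 + $332.83 + $205.37 = $3,003.50
Net pay = $8,090.69 − $3,003.50 = $5,087.19

$5,087.19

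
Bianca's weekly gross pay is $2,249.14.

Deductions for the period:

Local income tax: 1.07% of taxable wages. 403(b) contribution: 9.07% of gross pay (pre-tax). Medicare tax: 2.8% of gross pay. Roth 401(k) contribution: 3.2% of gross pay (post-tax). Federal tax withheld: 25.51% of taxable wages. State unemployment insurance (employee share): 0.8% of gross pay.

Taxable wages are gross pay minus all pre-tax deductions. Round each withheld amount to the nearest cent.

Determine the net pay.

403(b) contribution: $2,249.14 × 0.0907 = $204.00
Taxable wages = $2,249.14 − $204.00 = $2,045.14
Local income tax: $2,045.14 × 0.0107 = $21.88
Federal tax withheld: $2,045.14 × 0.2551 = $521.72
Medicare tax: $2,249.14 × 0.028 = $62.98
State unemployment insurance (employee share): $2,249.14 × 0.008 = $17.99
Roth 401(k) contribution: $2,249.14 × 0.032 = $71.97
Total deductions = $204.00 + $21.88 + $521.72 + $62.98 + $17.99 + $71.97 = $900.54
Net pay = $2,249.14 − $900.54 = $1,348.60

$1,348.60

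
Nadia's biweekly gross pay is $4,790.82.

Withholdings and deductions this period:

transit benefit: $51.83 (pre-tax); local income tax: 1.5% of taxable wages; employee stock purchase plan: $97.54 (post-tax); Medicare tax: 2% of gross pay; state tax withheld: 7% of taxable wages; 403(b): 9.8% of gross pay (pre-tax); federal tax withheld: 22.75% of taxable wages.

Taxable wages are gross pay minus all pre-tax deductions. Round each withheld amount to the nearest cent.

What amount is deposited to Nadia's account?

$2,741.92

403(b): $4,790.82 × 0.098 = $469.50
Transit benefit: $51.83
Pre-tax total = $469.50 + $51.83 = $521.33
Taxable wages = $4,790.82 − $521.33 = $4,269.49
State tax withheld: $4,269.49 × 0.07 = $298.86
Local income tax: $4,269.49 × 0.015 = $64.04
Federal tax withheld: $4,269.49 × 0.2275 = $971.31
Medicare tax: $4,790.82 × 0.02 = $95.82
Employee stock purchase plan: $97.54
Total deductions = $469.50 + $51.83 + $298.86 + $64.04 + $971.31 + $95.82 + $97.54 = $2,048.90
Net pay = $4,790.82 − $2,048.90 = $2,741.92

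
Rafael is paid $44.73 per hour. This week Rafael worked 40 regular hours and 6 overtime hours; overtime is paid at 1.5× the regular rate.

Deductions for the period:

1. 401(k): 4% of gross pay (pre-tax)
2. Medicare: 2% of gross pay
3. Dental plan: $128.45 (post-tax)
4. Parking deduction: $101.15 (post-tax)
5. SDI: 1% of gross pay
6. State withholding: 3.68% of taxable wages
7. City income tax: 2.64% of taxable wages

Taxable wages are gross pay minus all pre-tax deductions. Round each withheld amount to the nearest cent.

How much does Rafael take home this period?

$1675.76

Regular pay: 40 × $44.73 = $1789.20
Overtime pay: 6 × $44.73 × 1.5 = $402.57
Gross pay = $1789.20 + $402.57 = $2191.77
401(k): $2191.77 × 0.04 = $87.67
Taxable wages = $2191.77 − $87.67 = $2104.10
City income tax: $2104.10 × 0.0264 = $55.55
State withholding: $2104.10 × 0.0368 = $77.43
Medicare: $2191.77 × 0.02 = $43.84
SDI: $2191.77 × 0.01 = $21.92
Dental plan: $128.45
Parking deduction: $101.15
Total deductions = $87.67 + $55.55 + $77.43 + $43.84 + $21.92 + $128.45 + $101.15 = $516.01
Net pay = $2191.77 − $516.01 = $1675.76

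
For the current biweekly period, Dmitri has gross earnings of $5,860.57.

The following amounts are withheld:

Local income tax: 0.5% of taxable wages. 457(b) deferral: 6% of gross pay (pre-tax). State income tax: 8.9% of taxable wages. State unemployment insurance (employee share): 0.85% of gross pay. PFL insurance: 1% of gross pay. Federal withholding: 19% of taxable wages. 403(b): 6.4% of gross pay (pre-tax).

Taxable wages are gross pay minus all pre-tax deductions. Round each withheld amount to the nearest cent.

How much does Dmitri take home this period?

$3,567.43

403(b): $5,860.57 × 0.064 = $375.08
457(b) deferral: $5,860.57 × 0.06 = $351.63
Pre-tax total = $375.08 + $351.63 = $726.71
Taxable wages = $5,860.57 − $726.71 = $5,133.86
Local income tax: $5,133.86 × 0.005 = $25.67
State income tax: $5,133.86 × 0.089 = $456.91
Federal withholding: $5,133.86 × 0.19 = $975.43
State unemployment insurance (employee share): $5,860.57 × 0.0085 = $49.81
PFL insurance: $5,860.57 × 0.01 = $58.61
Total deductions = $375.08 + $351.63 + $25.67 + $456.91 + $975.43 + $49.81 + $58.61 = $2,293.14
Net pay = $5,860.57 − $2,293.14 = $3,567.43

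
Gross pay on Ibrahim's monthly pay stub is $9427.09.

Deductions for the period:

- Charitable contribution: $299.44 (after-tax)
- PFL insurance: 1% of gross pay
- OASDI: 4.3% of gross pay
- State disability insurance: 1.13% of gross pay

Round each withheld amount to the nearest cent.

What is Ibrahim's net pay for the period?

State disability insurance: $9427.09 × 0.0113 = $106.53
PFL insurance: $9427.09 × 0.01 = $94.27
OASDI: $9427.09 × 0.043 = $405.36
Charitable contribution: $299.44
Total deductions = $106.53 + $94.27 + $405.36 + $299.44 = $905.60
Net pay = $9427.09 − $905.60 = $8521.49

$8521.49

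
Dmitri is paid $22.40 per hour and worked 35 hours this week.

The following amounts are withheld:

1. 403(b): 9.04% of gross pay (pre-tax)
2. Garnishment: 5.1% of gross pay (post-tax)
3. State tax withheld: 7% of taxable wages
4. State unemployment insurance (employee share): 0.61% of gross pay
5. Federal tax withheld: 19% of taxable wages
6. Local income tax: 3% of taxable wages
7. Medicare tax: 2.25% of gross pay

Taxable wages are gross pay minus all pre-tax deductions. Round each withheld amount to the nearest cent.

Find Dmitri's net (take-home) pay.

$443.93

Gross pay: 35 × $22.40 = $784.00
403(b): $784.00 × 0.0904 = $70.87
Taxable wages = $784.00 − $70.87 = $713.13
Local income tax: $713.13 × 0.03 = $21.39
Federal tax withheld: $713.13 × 0.19 = $135.49
State tax withheld: $713.13 × 0.07 = $49.92
Medicare tax: $784.00 × 0.0225 = $17.64
State unemployment insurance (employee share): $784.00 × 0.0061 = $4.78
Garnishment: $784.00 × 0.051 = $39.98
Total deductions = $70.87 + $21.39 + $135.49 + $49.92 + $17.64 + $4.78 + $39.98 = $340.07
Net pay = $784.00 − $340.07 = $443.93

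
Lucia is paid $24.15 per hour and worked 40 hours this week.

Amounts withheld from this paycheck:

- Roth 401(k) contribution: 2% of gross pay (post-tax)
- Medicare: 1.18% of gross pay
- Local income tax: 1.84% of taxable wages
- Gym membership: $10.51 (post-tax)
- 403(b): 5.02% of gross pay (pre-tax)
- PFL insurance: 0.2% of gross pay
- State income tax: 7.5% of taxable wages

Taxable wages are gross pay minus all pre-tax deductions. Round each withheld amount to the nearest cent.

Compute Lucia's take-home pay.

Gross pay: 40 × $24.15 = $966.00
403(b): $966.00 × 0.0502 = $48.49
Taxable wages = $966.00 − $48.49 = $917.51
Local income tax: $917.51 × 0.0184 = $16.88
State income tax: $917.51 × 0.075 = $68.81
PFL insurance: $966.00 × 0.002 = $1.93
Medicare: $966.00 × 0.0118 = $11.40
Roth 401(k) contribution: $966.00 × 0.02 = $19.32
Gym membership: $10.51
Total deductions = $48.49 + $16.88 + $68.81 + $1.93 + $11.40 + $19.32 + $10.51 = $177.34
Net pay = $966.00 − $177.34 = $788.66

$788.66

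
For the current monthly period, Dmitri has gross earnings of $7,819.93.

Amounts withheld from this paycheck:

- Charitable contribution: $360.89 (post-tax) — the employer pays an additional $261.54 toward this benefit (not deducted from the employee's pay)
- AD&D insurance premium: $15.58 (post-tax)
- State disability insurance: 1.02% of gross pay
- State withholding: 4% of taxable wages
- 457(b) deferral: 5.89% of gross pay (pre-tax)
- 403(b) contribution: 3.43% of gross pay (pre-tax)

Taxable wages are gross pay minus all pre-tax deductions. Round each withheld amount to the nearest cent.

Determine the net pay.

403(b) contribution: $7,819.93 × 0.0343 = $268.22
457(b) deferral: $7,819.93 × 0.0589 = $460.59
Pre-tax total = $268.22 + $460.59 = $728.81
Taxable wages = $7,819.93 − $728.81 = $7,091.12
State withholding: $7,091.12 × 0.04 = $283.64
State disability insurance: $7,819.93 × 0.0102 = $79.76
AD&D insurance premium: $15.58
Charitable contribution: $360.89
(Employer's $261.54 toward charitable contribution is not withheld from the employee.)
Total deductions = $268.22 + $460.59 + $283.64 + $79.76 + $15.58 + $360.89 = $1,468.68
Net pay = $7,819.93 − $1,468.68 = $6,351.25

$6,351.25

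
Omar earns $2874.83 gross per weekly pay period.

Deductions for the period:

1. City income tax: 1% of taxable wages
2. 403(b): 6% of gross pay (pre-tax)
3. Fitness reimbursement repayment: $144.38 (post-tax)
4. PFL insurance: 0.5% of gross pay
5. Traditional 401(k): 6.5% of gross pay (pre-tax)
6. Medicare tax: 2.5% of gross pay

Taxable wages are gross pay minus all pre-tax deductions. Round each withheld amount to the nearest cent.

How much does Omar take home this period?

$2259.71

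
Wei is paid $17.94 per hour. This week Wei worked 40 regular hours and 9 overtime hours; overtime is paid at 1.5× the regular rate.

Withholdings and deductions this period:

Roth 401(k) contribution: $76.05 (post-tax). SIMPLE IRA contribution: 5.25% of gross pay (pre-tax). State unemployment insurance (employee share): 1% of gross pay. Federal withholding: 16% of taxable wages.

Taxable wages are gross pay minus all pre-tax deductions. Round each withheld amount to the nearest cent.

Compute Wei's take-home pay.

$678.25

Regular pay: 40 × $17.94 = $717.60
Overtime pay: 9 × $17.94 × 1.5 = $242.19
Gross pay = $717.60 + $242.19 = $959.79
SIMPLE IRA contribution: $959.79 × 0.0525 = $50.39
Taxable wages = $959.79 − $50.39 = $909.40
Federal withholding: $909.40 × 0.16 = $145.50
State unemployment insurance (employee share): $959.79 × 0.01 = $9.60
Roth 401(k) contribution: $76.05
Total deductions = $50.39 + $145.50 + $9.60 + $76.05 = $281.54
Net pay = $959.79 − $281.54 = $678.25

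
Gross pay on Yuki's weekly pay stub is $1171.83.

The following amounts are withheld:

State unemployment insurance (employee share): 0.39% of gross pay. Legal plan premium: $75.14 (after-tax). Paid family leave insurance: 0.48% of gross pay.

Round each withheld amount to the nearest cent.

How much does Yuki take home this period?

State unemployment insurance (employee share): $1171.83 × 0.0039 = $4.57
Paid family leave insurance: $1171.83 × 0.0048 = $5.62
Legal plan premium: $75.14
Total deductions = $4.57 + $5.62 + $75.14 = $85.33
Net pay = $1171.83 − $85.33 = $1086.50

$1086.50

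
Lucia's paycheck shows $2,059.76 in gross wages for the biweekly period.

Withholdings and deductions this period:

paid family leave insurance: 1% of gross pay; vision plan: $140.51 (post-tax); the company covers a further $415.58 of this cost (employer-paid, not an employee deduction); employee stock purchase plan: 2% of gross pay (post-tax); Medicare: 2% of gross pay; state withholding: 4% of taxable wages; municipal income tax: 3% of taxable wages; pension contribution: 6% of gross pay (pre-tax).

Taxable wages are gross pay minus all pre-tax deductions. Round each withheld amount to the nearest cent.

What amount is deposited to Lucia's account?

$1,557.12

Pension contribution: $2,059.76 × 0.06 = $123.59
Taxable wages = $2,059.76 − $123.59 = $1,936.17
Municipal income tax: $1,936.17 × 0.03 = $58.09
State withholding: $1,936.17 × 0.04 = $77.45
Paid family leave insurance: $2,059.76 × 0.01 = $20.60
Medicare: $2,059.76 × 0.02 = $41.20
Employee stock purchase plan: $2,059.76 × 0.02 = $41.20
Vision plan: $140.51
(Employer's $415.58 toward vision plan is not withheld from the employee.)
Total deductions = $123.59 + $58.09 + $77.45 + $20.60 + $41.20 + $41.20 + $140.51 = $502.64
Net pay = $2,059.76 − $502.64 = $1,557.12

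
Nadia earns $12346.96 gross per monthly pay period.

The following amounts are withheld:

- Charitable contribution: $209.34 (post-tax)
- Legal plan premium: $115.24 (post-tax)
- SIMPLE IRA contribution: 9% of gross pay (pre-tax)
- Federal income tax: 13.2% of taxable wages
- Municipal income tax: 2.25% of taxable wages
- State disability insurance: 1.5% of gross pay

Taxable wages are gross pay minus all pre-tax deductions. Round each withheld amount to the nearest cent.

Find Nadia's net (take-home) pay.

$8990.03

SIMPLE IRA contribution: $12346.96 × 0.09 = $1111.23
Taxable wages = $12346.96 − $1111.23 = $11235.73
Federal income tax: $11235.73 × 0.132 = $1483.12
Municipal income tax: $11235.73 × 0.0225 = $252.80
State disability insurance: $12346.96 × 0.015 = $185.20
Legal plan premium: $115.24
Charitable contribution: $209.34
Total deductions = $1111.23 + $1483.12 + $252.80 + $185.20 + $115.24 + $209.34 = $3356.93
Net pay = $12346.96 − $3356.93 = $8990.03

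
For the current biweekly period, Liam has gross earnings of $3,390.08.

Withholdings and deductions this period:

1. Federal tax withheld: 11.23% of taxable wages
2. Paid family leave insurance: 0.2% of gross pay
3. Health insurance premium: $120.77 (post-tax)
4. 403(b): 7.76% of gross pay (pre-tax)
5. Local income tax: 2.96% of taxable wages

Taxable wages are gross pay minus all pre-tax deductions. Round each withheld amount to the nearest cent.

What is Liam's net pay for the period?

$2,555.74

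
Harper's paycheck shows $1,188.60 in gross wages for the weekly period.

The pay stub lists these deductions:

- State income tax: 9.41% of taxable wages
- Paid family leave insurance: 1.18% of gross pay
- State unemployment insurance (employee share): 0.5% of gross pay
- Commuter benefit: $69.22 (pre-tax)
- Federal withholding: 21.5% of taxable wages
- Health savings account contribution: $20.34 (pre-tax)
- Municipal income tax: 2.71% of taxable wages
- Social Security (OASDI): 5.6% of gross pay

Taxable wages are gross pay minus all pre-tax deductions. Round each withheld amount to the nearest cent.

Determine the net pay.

Health savings account contribution: $20.34
Commuter benefit: $69.22
Pre-tax total = $20.34 + $69.22 = $89.56
Taxable wages = $1,188.60 − $89.56 = $1,099.04
State income tax: $1,099.04 × 0.0941 = $103.42
Municipal income tax: $1,099.04 × 0.0271 = $29.78
Federal withholding: $1,099.04 × 0.215 = $236.29
Paid family leave insurance: $1,188.60 × 0.0118 = $14.03
State unemployment insurance (employee share): $1,188.60 × 0.005 = $5.94
Social Security (OASDI): $1,188.60 × 0.056 = $66.56
Total deductions = $20.34 + $69.22 + $103.42 + $29.78 + $236.29 + $14.03 + $5.94 + $66.56 = $545.58
Net pay = $1,188.60 − $545.58 = $643.02

$643.02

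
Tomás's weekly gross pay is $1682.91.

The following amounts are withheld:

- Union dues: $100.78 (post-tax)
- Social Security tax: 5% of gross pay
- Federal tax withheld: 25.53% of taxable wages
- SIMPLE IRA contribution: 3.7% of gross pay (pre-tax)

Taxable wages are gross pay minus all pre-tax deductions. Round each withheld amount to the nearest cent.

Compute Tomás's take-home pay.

$1021.96

SIMPLE IRA contribution: $1682.91 × 0.037 = $62.27
Taxable wages = $1682.91 − $62.27 = $1620.64
Federal tax withheld: $1620.64 × 0.2553 = $413.75
Social Security tax: $1682.91 × 0.05 = $84.15
Union dues: $100.78
Total deductions = $62.27 + $413.75 + $84.15 + $100.78 = $660.95
Net pay = $1682.91 − $660.95 = $1021.96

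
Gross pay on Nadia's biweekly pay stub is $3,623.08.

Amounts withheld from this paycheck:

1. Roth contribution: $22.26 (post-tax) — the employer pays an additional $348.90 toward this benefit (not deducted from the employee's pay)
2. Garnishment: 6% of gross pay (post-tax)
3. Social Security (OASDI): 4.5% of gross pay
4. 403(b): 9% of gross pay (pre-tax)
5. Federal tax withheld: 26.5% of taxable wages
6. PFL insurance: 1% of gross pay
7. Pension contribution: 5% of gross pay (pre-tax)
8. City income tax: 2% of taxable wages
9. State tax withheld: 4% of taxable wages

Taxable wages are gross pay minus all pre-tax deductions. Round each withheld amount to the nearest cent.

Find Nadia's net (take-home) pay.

$1,664.29

403(b): $3,623.08 × 0.09 = $326.08
Pension contribution: $3,623.08 × 0.05 = $181.15
Pre-tax total = $326.08 + $181.15 = $507.23
Taxable wages = $3,623.08 − $507.23 = $3,115.85
State tax withheld: $3,115.85 × 0.04 = $124.63
Federal tax withheld: $3,115.85 × 0.265 = $825.70
City income tax: $3,115.85 × 0.02 = $62.32
PFL insurance: $3,623.08 × 0.01 = $36.23
Social Security (OASDI): $3,623.08 × 0.045 = $163.04
Roth contribution: $22.26
Garnishment: $3,623.08 × 0.06 = $217.38
(Employer's $348.90 toward Roth contribution is not withheld from the employee.)
Total deductions = $326.08 + $181.15 + $124.63 + $825.70 + $62.32 + $36.23 + $163.04 + $22.26 + $217.38 = $1,958.79
Net pay = $3,623.08 − $1,958.79 = $1,664.29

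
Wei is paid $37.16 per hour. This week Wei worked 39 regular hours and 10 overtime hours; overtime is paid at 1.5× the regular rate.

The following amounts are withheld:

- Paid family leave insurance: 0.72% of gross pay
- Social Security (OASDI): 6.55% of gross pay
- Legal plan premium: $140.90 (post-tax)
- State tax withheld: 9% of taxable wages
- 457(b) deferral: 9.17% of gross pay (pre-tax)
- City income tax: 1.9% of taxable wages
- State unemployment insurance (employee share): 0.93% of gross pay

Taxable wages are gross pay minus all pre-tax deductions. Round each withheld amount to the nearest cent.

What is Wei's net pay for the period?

Regular pay: 39 × $37.16 = $1,449.24
Overtime pay: 10 × $37.16 × 1.5 = $557.40
Gross pay = $1,449.24 + $557.40 = $2,006.64
457(b) deferral: $2,006.64 × 0.0917 = $184.01
Taxable wages = $2,006.64 − $184.01 = $1,822.63
State tax withheld: $1,822.63 × 0.09 = $164.04
City income tax: $1,822.63 × 0.019 = $34.63
State unemployment insurance (employee share): $2,006.64 × 0.0093 = $18.66
Social Security (OASDI): $2,006.64 × 0.0655 = $131.43
Paid family leave insurance: $2,006.64 × 0.0072 = $14.45
Legal plan premium: $140.90
Total deductions = $184.01 + $164.04 + $34.63 + $18.66 + $131.43 + $14.45 + $140.90 = $688.12
Net pay = $2,006.64 − $688.12 = $1,318.52

$1,318.52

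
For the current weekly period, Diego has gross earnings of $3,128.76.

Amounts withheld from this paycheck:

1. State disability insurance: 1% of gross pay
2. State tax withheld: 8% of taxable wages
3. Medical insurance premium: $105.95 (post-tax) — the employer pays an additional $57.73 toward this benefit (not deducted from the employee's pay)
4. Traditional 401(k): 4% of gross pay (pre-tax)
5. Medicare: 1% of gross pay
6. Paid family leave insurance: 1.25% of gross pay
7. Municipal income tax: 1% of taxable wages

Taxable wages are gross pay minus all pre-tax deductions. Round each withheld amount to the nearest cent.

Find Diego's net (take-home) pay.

Traditional 401(k): $3,128.76 × 0.04 = $125.15
Taxable wages = $3,128.76 − $125.15 = $3,003.61
Municipal income tax: $3,003.61 × 0.01 = $30.04
State tax withheld: $3,003.61 × 0.08 = $240.29
Paid family leave insurance: $3,128.76 × 0.0125 = $39.11
State disability insurance: $3,128.76 × 0.01 = $31.29
Medicare: $3,128.76 × 0.01 = $31.29
Medical insurance premium: $105.95
(Employer's $57.73 toward medical insurance premium is not withheld from the employee.)
Total deductions = $125.15 + $30.04 + $240.29 + $39.11 + $31.29 + $31.29 + $105.95 = $603.12
Net pay = $3,128.76 − $603.12 = $2,525.64

$2,525.64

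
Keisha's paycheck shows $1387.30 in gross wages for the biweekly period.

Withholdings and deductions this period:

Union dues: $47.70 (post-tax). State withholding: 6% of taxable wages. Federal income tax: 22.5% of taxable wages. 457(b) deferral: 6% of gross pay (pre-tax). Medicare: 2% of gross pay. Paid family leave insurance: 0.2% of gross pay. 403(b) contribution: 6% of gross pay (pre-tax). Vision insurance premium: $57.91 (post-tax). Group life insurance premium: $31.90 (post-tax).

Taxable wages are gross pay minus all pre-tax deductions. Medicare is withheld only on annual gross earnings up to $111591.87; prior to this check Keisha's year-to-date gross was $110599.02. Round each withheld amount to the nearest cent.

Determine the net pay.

$712.75

457(b) deferral: $1387.30 × 0.06 = $83.24
403(b) contribution: $1387.30 × 0.06 = $83.24
Pre-tax total = $83.24 + $83.24 = $166.48
Taxable wages = $1387.30 − $166.48 = $1220.82
Federal income tax: $1220.82 × 0.225 = $274.68
State withholding: $1220.82 × 0.06 = $73.25
Medicare: only $111591.87 − $110599.02 = $992.85 of this check is subject → $992.85 × 0.02 = $19.86
Paid family leave insurance: $1387.30 × 0.002 = $2.77
Union dues: $47.70
Vision insurance premium: $57.91
Group life insurance premium: $31.90
Total deductions = $83.24 + $83.24 + $274.68 + $73.25 + $19.86 + $2.77 + $47.70 + $57.91 + $31.90 = $674.55
Net pay = $1387.30 − $674.55 = $712.75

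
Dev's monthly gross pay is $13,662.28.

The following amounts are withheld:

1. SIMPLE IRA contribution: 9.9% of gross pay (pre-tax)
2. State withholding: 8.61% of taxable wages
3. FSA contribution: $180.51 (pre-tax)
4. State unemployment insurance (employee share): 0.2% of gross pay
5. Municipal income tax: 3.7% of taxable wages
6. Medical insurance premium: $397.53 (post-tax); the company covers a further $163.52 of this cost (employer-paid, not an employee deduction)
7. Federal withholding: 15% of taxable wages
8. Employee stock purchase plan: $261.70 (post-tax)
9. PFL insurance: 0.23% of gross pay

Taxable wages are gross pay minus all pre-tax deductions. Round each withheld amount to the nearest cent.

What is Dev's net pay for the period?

$8,098.75

FSA contribution: $180.51
SIMPLE IRA contribution: $13,662.28 × 0.099 = $1,352.57
Pre-tax total = $180.51 + $1,352.57 = $1,533.08
Taxable wages = $13,662.28 − $1,533.08 = $12,129.20
Municipal income tax: $12,129.20 × 0.037 = $448.78
Federal withholding: $12,129.20 × 0.15 = $1,819.38
State withholding: $12,129.20 × 0.0861 = $1,044.32
PFL insurance: $13,662.28 × 0.0023 = $31.42
State unemployment insurance (employee share): $13,662.28 × 0.002 = $27.32
Medical insurance premium: $397.53
Employee stock purchase plan: $261.70
(Employer's $163.52 toward medical insurance premium is not withheld from the employee.)
Total deductions = $180.51 + $1,352.57 + $448.78 + $1,819.38 + $1,044.32 + $31.42 + $27.32 + $397.53 + $261.70 = $5,563.53
Net pay = $13,662.28 − $5,563.53 = $8,098.75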